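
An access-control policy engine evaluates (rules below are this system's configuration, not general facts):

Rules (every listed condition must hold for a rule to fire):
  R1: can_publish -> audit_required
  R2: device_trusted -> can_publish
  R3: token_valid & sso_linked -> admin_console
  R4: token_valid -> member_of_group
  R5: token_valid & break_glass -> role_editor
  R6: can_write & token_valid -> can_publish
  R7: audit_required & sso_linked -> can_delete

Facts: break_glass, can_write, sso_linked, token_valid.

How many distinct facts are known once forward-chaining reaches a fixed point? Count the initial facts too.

[1] R3 [token_valid & sso_linked -> admin_console]; R4 [token_valid -> member_of_group]; R5 [token_valid & break_glass -> role_editor]; R6 [can_write & token_valid -> can_publish]. ⇒ new: admin_console, member_of_group, role_editor, can_publish.
[2] R1 [can_publish -> audit_required]. ⇒ new: audit_required.
[3] R7 [audit_required & sso_linked -> can_delete]. ⇒ new: can_delete.
Closure: {admin_console, audit_required, break_glass, can_delete, can_publish, can_write, member_of_group, role_editor, sso_linked, token_valid} — 10 facts.

10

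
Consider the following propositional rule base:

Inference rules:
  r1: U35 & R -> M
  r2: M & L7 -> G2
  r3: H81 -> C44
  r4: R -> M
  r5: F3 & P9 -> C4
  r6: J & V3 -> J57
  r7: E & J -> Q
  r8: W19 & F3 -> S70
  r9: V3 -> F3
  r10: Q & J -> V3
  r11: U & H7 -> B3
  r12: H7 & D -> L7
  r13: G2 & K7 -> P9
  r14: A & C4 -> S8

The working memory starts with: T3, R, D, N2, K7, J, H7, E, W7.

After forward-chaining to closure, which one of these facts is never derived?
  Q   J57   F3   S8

Round 1 fires r4, r7, r12, giving M, Q, L7.
Round 2 fires r2, r10, giving G2, V3.
Round 3 fires r6, r9, r13, giving J57, F3, P9.
Round 4 fires r5, giving C4.
Derived: J57 (round 3), F3 (round 3), Q (round 1). S8 never appears in any round.

S8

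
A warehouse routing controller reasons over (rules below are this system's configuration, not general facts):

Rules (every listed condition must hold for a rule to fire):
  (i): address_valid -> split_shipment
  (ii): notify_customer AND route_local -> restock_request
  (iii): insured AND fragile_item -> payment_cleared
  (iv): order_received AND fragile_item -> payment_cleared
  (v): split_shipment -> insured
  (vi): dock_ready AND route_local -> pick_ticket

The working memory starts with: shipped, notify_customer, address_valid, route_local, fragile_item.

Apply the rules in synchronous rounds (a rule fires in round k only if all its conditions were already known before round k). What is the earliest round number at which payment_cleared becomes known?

3

Round 1: (i) [address_valid -> split_shipment]; (ii) [notify_customer AND route_local -> restock_request]. Adds split_shipment, restock_request.
Round 2: (v) [split_shipment -> insured]. Adds insured.
Round 3: (iii) [insured AND fragile_item -> payment_cleared]. Adds payment_cleared.
payment_cleared first appears in round 3.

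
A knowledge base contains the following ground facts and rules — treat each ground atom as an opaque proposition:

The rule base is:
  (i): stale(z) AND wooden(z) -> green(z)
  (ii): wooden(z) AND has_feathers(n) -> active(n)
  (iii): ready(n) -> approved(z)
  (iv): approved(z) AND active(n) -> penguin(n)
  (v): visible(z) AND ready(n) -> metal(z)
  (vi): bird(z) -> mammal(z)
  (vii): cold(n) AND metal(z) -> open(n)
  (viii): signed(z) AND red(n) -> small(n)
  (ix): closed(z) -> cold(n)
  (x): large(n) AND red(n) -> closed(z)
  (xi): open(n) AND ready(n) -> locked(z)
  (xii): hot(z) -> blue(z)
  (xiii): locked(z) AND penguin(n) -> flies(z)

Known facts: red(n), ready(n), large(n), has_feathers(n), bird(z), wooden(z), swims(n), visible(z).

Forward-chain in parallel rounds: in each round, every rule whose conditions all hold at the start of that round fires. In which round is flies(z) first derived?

Round 1 fires (ii), (iii), (v), (vi), (x), giving active(n), approved(z), metal(z), mammal(z), closed(z).
Round 2 fires (iv), (ix), giving penguin(n), cold(n).
Round 3 fires (vii), giving open(n).
Round 4 fires (xi), giving locked(z).
Round 5 fires (xiii), giving flies(z).
flies(z) first appears in round 5.

5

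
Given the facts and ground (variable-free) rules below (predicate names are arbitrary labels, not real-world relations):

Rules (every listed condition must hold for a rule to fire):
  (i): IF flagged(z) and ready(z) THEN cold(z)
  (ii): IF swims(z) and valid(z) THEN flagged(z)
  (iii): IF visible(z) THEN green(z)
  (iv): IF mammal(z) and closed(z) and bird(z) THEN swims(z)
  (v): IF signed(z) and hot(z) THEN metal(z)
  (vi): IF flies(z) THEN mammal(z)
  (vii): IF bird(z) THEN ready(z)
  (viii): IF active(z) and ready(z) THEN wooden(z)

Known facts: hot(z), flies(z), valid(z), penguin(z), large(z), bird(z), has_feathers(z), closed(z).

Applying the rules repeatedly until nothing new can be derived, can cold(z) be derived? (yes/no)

Round 1 fires (vi), (vii), giving mammal(z), ready(z).
Round 2 fires (iv), giving swims(z).
Round 3 fires (ii), giving flagged(z).
Round 4 fires (i), giving cold(z).
cold(z) appears in round 4, so it is derivable.

yes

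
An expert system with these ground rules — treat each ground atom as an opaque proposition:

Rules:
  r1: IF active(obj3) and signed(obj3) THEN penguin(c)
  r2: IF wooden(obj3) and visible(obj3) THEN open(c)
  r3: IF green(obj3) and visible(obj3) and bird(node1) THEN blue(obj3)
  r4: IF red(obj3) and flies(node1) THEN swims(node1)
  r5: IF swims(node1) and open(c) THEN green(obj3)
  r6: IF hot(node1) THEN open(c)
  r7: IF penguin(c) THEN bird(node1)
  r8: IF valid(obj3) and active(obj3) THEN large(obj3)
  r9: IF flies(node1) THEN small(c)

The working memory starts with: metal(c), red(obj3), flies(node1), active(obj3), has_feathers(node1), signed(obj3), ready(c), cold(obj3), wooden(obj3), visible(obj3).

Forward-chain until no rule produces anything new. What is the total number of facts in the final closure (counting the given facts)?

Round 1: r1 [IF active(obj3) and signed(obj3) THEN penguin(c)]; r2 [IF wooden(obj3) and visible(obj3) THEN open(c)]; r4 [IF red(obj3) and flies(node1) THEN swims(node1)]; r9 [IF flies(node1) THEN small(c)]. New: penguin(c), open(c), swims(node1), small(c).
Round 2: r5 [IF swims(node1) and open(c) THEN green(obj3)]; r7 [IF penguin(c) THEN bird(node1)]. New: green(obj3), bird(node1).
Round 3: r3 [IF green(obj3) and visible(obj3) and bird(node1) THEN blue(obj3)]. New: blue(obj3).
Closure: {active(obj3), bird(node1), blue(obj3), cold(obj3), flies(node1), green(obj3), has_feathers(node1), metal(c), open(c), penguin(c), ready(c), red(obj3), signed(obj3), small(c), swims(node1), visible(obj3), wooden(obj3)} — 17 facts.

17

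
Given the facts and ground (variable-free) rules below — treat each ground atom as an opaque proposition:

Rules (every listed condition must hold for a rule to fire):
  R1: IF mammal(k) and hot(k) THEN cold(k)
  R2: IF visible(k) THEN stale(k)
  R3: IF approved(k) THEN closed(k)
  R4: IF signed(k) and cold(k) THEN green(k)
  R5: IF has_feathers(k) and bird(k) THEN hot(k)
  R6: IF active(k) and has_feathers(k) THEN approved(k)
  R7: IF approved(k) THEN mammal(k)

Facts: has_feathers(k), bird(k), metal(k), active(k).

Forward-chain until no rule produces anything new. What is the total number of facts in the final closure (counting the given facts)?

9

Round 1: R5 [IF has_feathers(k) and bird(k) THEN hot(k)]; R6 [IF active(k) and has_feathers(k) THEN approved(k)]. New: hot(k), approved(k).
Round 2: R3 [IF approved(k) THEN closed(k)]; R7 [IF approved(k) THEN mammal(k)]. New: closed(k), mammal(k).
Round 3: R1 [IF mammal(k) and hot(k) THEN cold(k)]. New: cold(k).
Closure: {active(k), approved(k), bird(k), closed(k), cold(k), has_feathers(k), hot(k), mammal(k), metal(k)} — 9 facts.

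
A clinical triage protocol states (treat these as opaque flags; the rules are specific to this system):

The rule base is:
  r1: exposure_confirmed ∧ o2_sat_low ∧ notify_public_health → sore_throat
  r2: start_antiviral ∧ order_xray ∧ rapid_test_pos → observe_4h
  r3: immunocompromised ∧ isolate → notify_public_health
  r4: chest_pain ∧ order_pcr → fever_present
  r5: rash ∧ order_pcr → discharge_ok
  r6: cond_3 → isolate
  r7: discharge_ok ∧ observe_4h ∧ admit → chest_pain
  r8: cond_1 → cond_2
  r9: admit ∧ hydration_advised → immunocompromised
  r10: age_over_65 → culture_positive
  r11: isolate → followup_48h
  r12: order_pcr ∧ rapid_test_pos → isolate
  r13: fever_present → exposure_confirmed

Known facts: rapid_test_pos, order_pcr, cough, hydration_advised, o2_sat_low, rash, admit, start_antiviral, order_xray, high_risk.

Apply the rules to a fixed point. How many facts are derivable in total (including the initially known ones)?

[1] r2 [start_antiviral ∧ order_xray ∧ rapid_test_pos → observe_4h]; r5 [rash ∧ order_pcr → discharge_ok]; r9 [admit ∧ hydration_advised → immunocompromised]; r12 [order_pcr ∧ rapid_test_pos → isolate]. ⇒ new: observe_4h, discharge_ok, immunocompromised, isolate.
[2] r3 [immunocompromised ∧ isolate → notify_public_health]; r7 [discharge_ok ∧ observe_4h ∧ admit → chest_pain]; r11 [isolate → followup_48h]. ⇒ new: notify_public_health, chest_pain, followup_48h.
[3] r4 [chest_pain ∧ order_pcr → fever_present]. ⇒ new: fever_present.
[4] r13 [fever_present → exposure_confirmed]. ⇒ new: exposure_confirmed.
[5] r1 [exposure_confirmed ∧ o2_sat_low ∧ notify_public_health → sore_throat]. ⇒ new: sore_throat.
Closure: {admit, chest_pain, cough, discharge_ok, exposure_confirmed, fever_present, followup_48h, high_risk, hydration_advised, immunocompromised, isolate, notify_public_health, o2_sat_low, observe_4h, order_pcr, order_xray, rapid_test_pos, rash, sore_throat, start_antiviral} — 20 facts.

20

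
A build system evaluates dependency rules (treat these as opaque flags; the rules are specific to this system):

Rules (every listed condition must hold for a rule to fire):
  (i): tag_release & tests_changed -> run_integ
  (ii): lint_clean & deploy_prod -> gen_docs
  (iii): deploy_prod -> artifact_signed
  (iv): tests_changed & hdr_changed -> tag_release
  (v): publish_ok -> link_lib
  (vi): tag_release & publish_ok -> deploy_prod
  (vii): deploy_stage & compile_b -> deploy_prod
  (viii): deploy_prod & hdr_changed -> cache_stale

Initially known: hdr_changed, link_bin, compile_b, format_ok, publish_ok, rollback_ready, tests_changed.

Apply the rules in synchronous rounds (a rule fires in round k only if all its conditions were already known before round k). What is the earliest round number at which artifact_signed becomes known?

3

Round 1 — (iv), (v), derive tag_release, link_lib.
Round 2 — (i), (vi), derive run_integ, deploy_prod.
Round 3 — (iii), (viii), derive artifact_signed, cache_stale.
artifact_signed first appears in round 3.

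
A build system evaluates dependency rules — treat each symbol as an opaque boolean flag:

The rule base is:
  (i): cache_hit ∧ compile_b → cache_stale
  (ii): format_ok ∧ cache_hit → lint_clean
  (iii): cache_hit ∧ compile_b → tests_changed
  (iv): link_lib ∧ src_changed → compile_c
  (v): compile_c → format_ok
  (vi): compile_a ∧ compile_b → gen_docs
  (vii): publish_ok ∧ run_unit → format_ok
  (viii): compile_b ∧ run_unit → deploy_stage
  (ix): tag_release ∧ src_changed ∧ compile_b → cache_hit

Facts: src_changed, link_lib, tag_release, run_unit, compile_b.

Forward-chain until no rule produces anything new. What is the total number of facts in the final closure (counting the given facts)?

Round 1 fires (iv), (viii), (ix), giving compile_c, deploy_stage, cache_hit.
Round 2 fires (i), (iii), (v), giving cache_stale, tests_changed, format_ok.
Round 3 fires (ii), giving lint_clean.
Closure: {cache_hit, cache_stale, compile_b, compile_c, deploy_stage, format_ok, link_lib, lint_clean, run_unit, src_changed, tag_release, tests_changed} — 12 facts.

12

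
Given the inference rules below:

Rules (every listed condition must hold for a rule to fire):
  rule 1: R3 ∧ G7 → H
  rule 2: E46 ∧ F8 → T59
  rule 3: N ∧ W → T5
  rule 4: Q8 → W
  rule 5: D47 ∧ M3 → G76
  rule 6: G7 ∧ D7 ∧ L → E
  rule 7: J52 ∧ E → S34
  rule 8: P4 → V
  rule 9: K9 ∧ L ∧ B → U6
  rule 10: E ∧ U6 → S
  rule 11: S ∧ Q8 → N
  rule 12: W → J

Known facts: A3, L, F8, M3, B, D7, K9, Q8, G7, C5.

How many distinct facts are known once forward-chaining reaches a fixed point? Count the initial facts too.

[1] rule 4 [Q8 → W]; rule 6 [G7 ∧ D7 ∧ L → E]; rule 9 [K9 ∧ L ∧ B → U6]. ⇒ new: W, E, U6.
[2] rule 10 [E ∧ U6 → S]; rule 12 [W → J]. ⇒ new: S, J.
[3] rule 11 [S ∧ Q8 → N]. ⇒ new: N.
[4] rule 3 [N ∧ W → T5]. ⇒ new: T5.
Closure: {A3, B, C5, D7, E, F8, G7, J, K9, L, M3, N, Q8, S, T5, U6, W} — 17 facts.

17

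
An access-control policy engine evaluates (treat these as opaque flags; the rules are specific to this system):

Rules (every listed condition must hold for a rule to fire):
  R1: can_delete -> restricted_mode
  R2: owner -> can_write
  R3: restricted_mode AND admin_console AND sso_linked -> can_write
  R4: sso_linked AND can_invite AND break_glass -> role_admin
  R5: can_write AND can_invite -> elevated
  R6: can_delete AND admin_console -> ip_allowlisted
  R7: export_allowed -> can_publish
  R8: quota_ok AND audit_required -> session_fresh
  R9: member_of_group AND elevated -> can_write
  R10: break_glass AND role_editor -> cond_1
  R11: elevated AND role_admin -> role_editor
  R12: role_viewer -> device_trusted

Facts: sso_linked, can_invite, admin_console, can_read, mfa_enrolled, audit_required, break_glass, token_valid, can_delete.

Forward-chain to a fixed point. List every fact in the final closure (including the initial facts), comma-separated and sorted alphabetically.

Round 1 — R1, R4, R6, derive restricted_mode, role_admin, ip_allowlisted.
Round 2 — R3, derive can_write.
Round 3 — R5, derive elevated.
Round 4 — R11, derive role_editor.
Round 5 — R10, derive cond_1.

admin_console, audit_required, break_glass, can_delete, can_invite, can_read, can_write, cond_1, elevated, ip_allowlisted, mfa_enrolled, restricted_mode, role_admin, role_editor, sso_linked, token_valid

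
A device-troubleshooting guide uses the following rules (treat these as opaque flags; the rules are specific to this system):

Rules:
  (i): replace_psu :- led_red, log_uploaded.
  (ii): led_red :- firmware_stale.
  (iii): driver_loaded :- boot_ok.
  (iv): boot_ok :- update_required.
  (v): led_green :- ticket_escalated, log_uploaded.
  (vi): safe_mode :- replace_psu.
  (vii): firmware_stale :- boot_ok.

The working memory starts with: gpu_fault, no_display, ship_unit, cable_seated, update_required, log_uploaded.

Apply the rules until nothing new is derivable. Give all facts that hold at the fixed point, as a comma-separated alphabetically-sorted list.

boot_ok, cable_seated, driver_loaded, firmware_stale, gpu_fault, led_red, log_uploaded, no_display, replace_psu, safe_mode, ship_unit, update_required

Round 1 — (iv), derive boot_ok.
Round 2 — (iii), (vii), derive driver_loaded, firmware_stale.
Round 3 — (ii), derive led_red.
Round 4 — (i), derive replace_psu.
Round 5 — (vi), derive safe_mode.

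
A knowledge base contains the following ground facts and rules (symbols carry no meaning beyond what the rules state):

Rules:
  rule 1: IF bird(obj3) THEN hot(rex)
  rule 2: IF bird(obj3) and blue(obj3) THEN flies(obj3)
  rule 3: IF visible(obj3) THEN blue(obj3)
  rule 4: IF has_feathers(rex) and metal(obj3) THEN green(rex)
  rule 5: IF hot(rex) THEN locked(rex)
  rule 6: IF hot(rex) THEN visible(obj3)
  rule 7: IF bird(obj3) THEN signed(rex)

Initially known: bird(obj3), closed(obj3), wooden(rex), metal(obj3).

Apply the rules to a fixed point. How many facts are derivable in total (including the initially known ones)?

10

Round 1 — rule 1, rule 7, derive hot(rex), signed(rex).
Round 2 — rule 5, rule 6, derive locked(rex), visible(obj3).
Round 3 — rule 3, derive blue(obj3).
Round 4 — rule 2, derive flies(obj3).
Closure: {bird(obj3), blue(obj3), closed(obj3), flies(obj3), hot(rex), locked(rex), metal(obj3), signed(rex), visible(obj3), wooden(rex)} — 10 facts.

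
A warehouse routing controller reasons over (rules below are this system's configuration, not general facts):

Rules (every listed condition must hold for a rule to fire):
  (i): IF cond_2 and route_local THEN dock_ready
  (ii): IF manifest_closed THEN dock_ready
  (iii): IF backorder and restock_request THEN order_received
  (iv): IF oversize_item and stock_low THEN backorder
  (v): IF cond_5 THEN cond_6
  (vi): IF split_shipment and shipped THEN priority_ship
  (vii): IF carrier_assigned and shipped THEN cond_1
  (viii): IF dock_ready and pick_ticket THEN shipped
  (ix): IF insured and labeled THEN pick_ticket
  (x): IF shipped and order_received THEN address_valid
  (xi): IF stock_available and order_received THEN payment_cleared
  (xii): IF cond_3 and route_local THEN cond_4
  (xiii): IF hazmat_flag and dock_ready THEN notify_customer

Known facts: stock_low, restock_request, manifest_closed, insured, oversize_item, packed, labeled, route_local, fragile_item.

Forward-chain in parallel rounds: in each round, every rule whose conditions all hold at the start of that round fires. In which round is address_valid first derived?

3

[1] (ii) [IF manifest_closed THEN dock_ready]; (iv) [IF oversize_item and stock_low THEN backorder]; (ix) [IF insured and labeled THEN pick_ticket]. ⇒ new: dock_ready, backorder, pick_ticket.
[2] (iii) [IF backorder and restock_request THEN order_received]; (viii) [IF dock_ready and pick_ticket THEN shipped]. ⇒ new: order_received, shipped.
[3] (x) [IF shipped and order_received THEN address_valid]. ⇒ new: address_valid.
address_valid first appears in round 3.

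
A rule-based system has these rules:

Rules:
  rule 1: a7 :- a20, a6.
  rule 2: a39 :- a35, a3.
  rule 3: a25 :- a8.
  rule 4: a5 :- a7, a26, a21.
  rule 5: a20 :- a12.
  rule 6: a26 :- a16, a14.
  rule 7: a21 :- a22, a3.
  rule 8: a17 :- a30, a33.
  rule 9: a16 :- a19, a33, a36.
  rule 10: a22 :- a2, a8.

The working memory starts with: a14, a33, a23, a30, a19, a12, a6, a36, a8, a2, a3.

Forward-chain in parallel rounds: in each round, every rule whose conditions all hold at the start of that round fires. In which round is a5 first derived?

3

Round 1 fires rule 3, rule 5, rule 8, rule 9, rule 10, giving a25, a20, a17, a16, a22.
Round 2 fires rule 1, rule 6, rule 7, giving a7, a26, a21.
Round 3 fires rule 4, giving a5.
a5 first appears in round 3.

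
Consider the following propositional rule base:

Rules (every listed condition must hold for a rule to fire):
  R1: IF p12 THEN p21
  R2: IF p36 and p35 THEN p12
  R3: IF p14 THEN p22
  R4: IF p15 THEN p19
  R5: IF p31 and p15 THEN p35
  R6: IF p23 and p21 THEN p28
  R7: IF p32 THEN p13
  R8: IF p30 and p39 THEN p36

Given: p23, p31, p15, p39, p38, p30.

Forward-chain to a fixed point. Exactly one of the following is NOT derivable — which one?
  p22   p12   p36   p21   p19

Round 1 fires R4, R5, R8, giving p19, p35, p36.
Round 2 fires R2, giving p12.
Round 3 fires R1, giving p21.
Round 4 fires R6, giving p28.
Derived: p21 (round 3), p36 (round 1), p12 (round 2), p19 (round 1). p22 never appears in any round.

p22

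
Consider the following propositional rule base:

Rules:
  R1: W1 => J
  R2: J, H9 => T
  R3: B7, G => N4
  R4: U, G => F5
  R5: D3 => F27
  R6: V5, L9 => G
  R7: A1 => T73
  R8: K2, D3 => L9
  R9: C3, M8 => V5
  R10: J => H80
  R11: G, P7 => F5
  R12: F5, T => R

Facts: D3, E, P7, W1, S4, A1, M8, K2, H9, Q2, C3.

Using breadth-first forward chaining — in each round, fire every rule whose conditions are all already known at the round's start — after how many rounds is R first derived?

4

Round 1 fires R1, R5, R7, R8, R9, giving J, F27, T73, L9, V5.
Round 2 fires R2, R6, R10, giving T, G, H80.
Round 3 fires R11, giving F5.
Round 4 fires R12, giving R.
R first appears in round 4.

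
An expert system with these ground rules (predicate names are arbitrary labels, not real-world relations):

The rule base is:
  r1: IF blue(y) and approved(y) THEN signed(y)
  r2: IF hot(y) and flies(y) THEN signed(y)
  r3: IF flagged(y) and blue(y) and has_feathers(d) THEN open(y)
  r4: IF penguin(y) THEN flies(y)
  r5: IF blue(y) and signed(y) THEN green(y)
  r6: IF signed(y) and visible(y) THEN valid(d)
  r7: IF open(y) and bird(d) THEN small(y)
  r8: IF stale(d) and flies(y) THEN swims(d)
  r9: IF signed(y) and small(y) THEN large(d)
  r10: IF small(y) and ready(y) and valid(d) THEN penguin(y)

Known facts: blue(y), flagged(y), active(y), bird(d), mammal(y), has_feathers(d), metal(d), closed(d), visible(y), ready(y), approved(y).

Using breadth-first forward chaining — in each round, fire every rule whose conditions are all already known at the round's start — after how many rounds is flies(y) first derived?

Round 1 fires r1, r3, giving signed(y), open(y).
Round 2 fires r5, r6, r7, giving green(y), valid(d), small(y).
Round 3 fires r9, r10, giving large(d), penguin(y).
Round 4 fires r4, giving flies(y).
flies(y) first appears in round 4.

4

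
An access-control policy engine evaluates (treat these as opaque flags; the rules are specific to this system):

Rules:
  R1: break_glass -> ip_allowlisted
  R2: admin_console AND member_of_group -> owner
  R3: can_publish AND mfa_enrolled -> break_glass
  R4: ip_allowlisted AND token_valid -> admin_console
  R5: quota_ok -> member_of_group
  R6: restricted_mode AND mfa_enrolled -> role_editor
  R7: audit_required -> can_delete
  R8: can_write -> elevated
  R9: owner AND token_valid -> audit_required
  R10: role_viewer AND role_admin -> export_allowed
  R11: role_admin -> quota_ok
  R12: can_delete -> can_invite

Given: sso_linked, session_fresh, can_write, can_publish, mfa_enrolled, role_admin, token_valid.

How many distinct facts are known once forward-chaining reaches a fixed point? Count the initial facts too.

Round 1: R3 [can_publish AND mfa_enrolled -> break_glass]; R8 [can_write -> elevated]; R11 [role_admin -> quota_ok]. Adds break_glass, elevated, quota_ok.
Round 2: R1 [break_glass -> ip_allowlisted]; R5 [quota_ok -> member_of_group]. Adds ip_allowlisted, member_of_group.
Round 3: R4 [ip_allowlisted AND token_valid -> admin_console]. Adds admin_console.
Round 4: R2 [admin_console AND member_of_group -> owner]. Adds owner.
Round 5: R9 [owner AND token_valid -> audit_required]. Adds audit_required.
Round 6: R7 [audit_required -> can_delete]. Adds can_delete.
Round 7: R12 [can_delete -> can_invite]. Adds can_invite.
Closure: {admin_console, audit_required, break_glass, can_delete, can_invite, can_publish, can_write, elevated, ip_allowlisted, member_of_group, mfa_enrolled, owner, quota_ok, role_admin, session_fresh, sso_linked, token_valid} — 17 facts.

17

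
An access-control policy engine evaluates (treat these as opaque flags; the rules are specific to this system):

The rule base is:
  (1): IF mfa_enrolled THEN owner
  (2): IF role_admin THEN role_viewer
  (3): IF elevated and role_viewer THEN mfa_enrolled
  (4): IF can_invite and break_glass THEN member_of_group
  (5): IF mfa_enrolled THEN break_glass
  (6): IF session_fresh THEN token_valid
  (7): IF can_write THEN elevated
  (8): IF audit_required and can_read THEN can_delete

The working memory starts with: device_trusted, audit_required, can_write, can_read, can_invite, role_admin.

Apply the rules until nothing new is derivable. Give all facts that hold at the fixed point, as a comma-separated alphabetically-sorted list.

audit_required, break_glass, can_delete, can_invite, can_read, can_write, device_trusted, elevated, member_of_group, mfa_enrolled, owner, role_admin, role_viewer

[1] (2) [IF role_admin THEN role_viewer]; (7) [IF can_write THEN elevated]; (8) [IF audit_required and can_read THEN can_delete]. ⇒ new: role_viewer, elevated, can_delete.
[2] (3) [IF elevated and role_viewer THEN mfa_enrolled]. ⇒ new: mfa_enrolled.
[3] (1) [IF mfa_enrolled THEN owner]; (5) [IF mfa_enrolled THEN break_glass]. ⇒ new: owner, break_glass.
[4] (4) [IF can_invite and break_glass THEN member_of_group]. ⇒ new: member_of_group.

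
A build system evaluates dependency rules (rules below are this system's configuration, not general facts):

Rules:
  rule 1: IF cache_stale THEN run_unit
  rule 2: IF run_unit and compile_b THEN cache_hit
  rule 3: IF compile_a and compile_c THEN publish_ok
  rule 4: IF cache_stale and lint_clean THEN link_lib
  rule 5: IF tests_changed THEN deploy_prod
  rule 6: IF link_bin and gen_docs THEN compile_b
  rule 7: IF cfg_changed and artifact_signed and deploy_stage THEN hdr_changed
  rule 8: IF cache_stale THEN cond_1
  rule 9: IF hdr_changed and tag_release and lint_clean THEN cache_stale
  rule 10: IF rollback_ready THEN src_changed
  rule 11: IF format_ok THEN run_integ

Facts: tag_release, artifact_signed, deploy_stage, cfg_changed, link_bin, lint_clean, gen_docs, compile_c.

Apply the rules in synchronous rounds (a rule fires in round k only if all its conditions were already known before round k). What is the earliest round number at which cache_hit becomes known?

Round 1 fires rule 6, rule 7, giving compile_b, hdr_changed.
Round 2 fires rule 9, giving cache_stale.
Round 3 fires rule 1, rule 4, rule 8, giving run_unit, link_lib, cond_1.
Round 4 fires rule 2, giving cache_hit.
cache_hit first appears in round 4.

4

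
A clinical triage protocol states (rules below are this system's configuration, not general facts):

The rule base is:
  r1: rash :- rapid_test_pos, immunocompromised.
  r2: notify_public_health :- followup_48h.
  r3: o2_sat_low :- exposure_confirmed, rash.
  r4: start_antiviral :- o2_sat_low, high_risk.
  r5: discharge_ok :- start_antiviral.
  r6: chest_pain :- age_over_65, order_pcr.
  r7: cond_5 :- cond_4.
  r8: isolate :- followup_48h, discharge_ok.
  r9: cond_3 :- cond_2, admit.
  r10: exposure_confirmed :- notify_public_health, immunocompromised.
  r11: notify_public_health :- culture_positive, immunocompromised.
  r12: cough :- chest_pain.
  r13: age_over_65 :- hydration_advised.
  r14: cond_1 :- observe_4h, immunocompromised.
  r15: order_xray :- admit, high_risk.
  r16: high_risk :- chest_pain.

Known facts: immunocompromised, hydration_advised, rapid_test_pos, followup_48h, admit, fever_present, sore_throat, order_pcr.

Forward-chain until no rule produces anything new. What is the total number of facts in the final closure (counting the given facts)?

20

Round 1: r1 [rash :- rapid_test_pos, immunocompromised.]; r2 [notify_public_health :- followup_48h.]; r13 [age_over_65 :- hydration_advised.]. Adds rash, notify_public_health, age_over_65.
Round 2: r6 [chest_pain :- age_over_65, order_pcr.]; r10 [exposure_confirmed :- notify_public_health, immunocompromised.]. Adds chest_pain, exposure_confirmed.
Round 3: r3 [o2_sat_low :- exposure_confirmed, rash.]; r12 [cough :- chest_pain.]; r16 [high_risk :- chest_pain.]. Adds o2_sat_low, cough, high_risk.
Round 4: r4 [start_antiviral :- o2_sat_low, high_risk.]; r15 [order_xray :- admit, high_risk.]. Adds start_antiviral, order_xray.
Round 5: r5 [discharge_ok :- start_antiviral.]. Adds discharge_ok.
Round 6: r8 [isolate :- followup_48h, discharge_ok.]. Adds isolate.
Closure: {admit, age_over_65, chest_pain, cough, discharge_ok, exposure_confirmed, fever_present, followup_48h, high_risk, hydration_advised, immunocompromised, isolate, notify_public_health, o2_sat_low, order_pcr, order_xray, rapid_test_pos, rash, sore_throat, start_antiviral} — 20 facts.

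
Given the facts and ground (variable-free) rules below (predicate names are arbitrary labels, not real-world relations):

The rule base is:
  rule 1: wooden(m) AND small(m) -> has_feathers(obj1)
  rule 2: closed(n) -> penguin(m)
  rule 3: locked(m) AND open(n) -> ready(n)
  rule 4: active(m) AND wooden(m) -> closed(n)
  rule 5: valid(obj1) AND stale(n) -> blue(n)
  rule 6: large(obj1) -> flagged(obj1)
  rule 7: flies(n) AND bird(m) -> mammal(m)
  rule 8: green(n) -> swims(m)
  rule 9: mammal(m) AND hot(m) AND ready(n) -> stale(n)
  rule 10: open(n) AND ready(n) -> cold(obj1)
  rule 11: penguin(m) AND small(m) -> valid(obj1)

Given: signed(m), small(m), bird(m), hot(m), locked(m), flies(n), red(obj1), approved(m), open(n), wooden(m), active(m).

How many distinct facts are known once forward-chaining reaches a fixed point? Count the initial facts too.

Round 1: rule 1 [wooden(m) AND small(m) -> has_feathers(obj1)]; rule 3 [locked(m) AND open(n) -> ready(n)]; rule 4 [active(m) AND wooden(m) -> closed(n)]; rule 7 [flies(n) AND bird(m) -> mammal(m)]. Adds has_feathers(obj1), ready(n), closed(n), mammal(m).
Round 2: rule 2 [closed(n) -> penguin(m)]; rule 9 [mammal(m) AND hot(m) AND ready(n) -> stale(n)]; rule 10 [open(n) AND ready(n) -> cold(obj1)]. Adds penguin(m), stale(n), cold(obj1).
Round 3: rule 11 [penguin(m) AND small(m) -> valid(obj1)]. Adds valid(obj1).
Round 4: rule 5 [valid(obj1) AND stale(n) -> blue(n)]. Adds blue(n).
Closure: {active(m), approved(m), bird(m), blue(n), closed(n), cold(obj1), flies(n), has_feathers(obj1), hot(m), locked(m), mammal(m), open(n), penguin(m), ready(n), red(obj1), signed(m), small(m), stale(n), valid(obj1), wooden(m)} — 20 facts.

20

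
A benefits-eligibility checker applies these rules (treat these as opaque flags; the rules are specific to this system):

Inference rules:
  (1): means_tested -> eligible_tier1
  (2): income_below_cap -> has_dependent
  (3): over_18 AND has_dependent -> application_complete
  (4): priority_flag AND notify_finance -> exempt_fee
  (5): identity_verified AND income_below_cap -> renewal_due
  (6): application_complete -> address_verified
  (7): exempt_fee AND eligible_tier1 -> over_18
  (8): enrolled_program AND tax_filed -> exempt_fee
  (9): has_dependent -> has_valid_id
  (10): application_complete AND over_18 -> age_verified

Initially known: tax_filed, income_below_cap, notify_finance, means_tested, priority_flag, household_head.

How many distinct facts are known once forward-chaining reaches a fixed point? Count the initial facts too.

14

Round 1 fires (1), (2), (4), giving eligible_tier1, has_dependent, exempt_fee.
Round 2 fires (7), (9), giving over_18, has_valid_id.
Round 3 fires (3), giving application_complete.
Round 4 fires (6), (10), giving address_verified, age_verified.
Closure: {address_verified, age_verified, application_complete, eligible_tier1, exempt_fee, has_dependent, has_valid_id, household_head, income_below_cap, means_tested, notify_finance, over_18, priority_flag, tax_filed} — 14 facts.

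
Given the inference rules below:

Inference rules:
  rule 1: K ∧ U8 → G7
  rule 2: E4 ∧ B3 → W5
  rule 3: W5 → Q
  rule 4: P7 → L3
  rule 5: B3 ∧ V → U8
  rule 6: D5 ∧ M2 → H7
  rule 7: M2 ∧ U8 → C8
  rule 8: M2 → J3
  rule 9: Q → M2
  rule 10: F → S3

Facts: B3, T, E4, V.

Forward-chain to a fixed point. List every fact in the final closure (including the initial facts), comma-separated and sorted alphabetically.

Round 1: rule 2 [E4 ∧ B3 → W5]; rule 5 [B3 ∧ V → U8]. Adds W5, U8.
Round 2: rule 3 [W5 → Q]. Adds Q.
Round 3: rule 9 [Q → M2]. Adds M2.
Round 4: rule 7 [M2 ∧ U8 → C8]; rule 8 [M2 → J3]. Adds C8, J3.

B3, C8, E4, J3, M2, Q, T, U8, V, W5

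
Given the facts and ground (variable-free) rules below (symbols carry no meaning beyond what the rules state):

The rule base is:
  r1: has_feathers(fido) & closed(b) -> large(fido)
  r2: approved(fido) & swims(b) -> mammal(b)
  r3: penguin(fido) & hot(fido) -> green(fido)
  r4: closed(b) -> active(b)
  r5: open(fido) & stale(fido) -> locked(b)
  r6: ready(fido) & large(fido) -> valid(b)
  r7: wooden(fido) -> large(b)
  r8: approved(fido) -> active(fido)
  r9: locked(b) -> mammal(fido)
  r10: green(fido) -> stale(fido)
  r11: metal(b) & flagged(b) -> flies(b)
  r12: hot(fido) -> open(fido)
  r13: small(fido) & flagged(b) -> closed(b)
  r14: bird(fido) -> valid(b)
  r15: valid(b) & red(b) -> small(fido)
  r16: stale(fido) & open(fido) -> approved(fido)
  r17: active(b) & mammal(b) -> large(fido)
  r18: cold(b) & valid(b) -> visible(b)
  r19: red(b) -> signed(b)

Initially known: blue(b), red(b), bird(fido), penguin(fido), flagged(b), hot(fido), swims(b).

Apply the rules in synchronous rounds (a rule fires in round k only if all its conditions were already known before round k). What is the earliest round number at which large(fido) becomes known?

5

Round 1 fires r3, r12, r14, r19, giving green(fido), open(fido), valid(b), signed(b).
Round 2 fires r10, r15, giving stale(fido), small(fido).
Round 3 fires r5, r13, r16, giving locked(b), closed(b), approved(fido).
Round 4 fires r2, r4, r8, r9, giving mammal(b), active(b), active(fido), mammal(fido).
Round 5 fires r17, giving large(fido).
large(fido) first appears in round 5.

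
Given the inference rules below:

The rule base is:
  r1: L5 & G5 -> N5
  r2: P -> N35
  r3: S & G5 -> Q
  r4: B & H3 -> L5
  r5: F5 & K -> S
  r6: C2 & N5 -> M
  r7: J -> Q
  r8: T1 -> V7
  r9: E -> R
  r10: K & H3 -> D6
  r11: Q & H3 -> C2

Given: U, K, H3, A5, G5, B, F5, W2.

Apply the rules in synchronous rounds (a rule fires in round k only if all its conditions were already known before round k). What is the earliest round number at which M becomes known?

4

Round 1 fires r4, r5, r10, giving L5, S, D6.
Round 2 fires r1, r3, giving N5, Q.
Round 3 fires r11, giving C2.
Round 4 fires r6, giving M.
M first appears in round 4.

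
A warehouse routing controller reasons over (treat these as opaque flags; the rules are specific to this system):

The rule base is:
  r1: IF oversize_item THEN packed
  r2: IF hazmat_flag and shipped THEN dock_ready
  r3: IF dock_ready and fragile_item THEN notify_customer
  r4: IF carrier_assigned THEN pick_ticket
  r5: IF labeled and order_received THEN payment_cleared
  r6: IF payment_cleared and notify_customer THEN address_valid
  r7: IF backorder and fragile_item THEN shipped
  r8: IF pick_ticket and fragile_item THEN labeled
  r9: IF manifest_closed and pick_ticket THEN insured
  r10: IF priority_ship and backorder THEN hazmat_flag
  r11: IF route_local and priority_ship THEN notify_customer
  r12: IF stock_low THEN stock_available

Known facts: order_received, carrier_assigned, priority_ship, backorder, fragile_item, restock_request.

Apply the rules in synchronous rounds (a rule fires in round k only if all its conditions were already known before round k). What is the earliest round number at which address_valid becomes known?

4

[1] r4 [IF carrier_assigned THEN pick_ticket]; r7 [IF backorder and fragile_item THEN shipped]; r10 [IF priority_ship and backorder THEN hazmat_flag]. ⇒ new: pick_ticket, shipped, hazmat_flag.
[2] r2 [IF hazmat_flag and shipped THEN dock_ready]; r8 [IF pick_ticket and fragile_item THEN labeled]. ⇒ new: dock_ready, labeled.
[3] r3 [IF dock_ready and fragile_item THEN notify_customer]; r5 [IF labeled and order_received THEN payment_cleared]. ⇒ new: notify_customer, payment_cleared.
[4] r6 [IF payment_cleared and notify_customer THEN address_valid]. ⇒ new: address_valid.
address_valid first appears in round 4.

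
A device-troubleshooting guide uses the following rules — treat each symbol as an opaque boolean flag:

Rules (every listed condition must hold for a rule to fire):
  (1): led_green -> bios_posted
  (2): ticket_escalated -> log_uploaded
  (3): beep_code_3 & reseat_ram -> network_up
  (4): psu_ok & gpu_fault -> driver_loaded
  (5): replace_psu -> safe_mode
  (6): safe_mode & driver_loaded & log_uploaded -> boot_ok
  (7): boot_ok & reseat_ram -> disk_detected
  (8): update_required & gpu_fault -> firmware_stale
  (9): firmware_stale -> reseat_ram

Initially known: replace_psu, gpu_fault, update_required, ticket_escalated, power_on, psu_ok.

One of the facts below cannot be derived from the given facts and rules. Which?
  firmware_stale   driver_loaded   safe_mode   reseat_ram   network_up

Round 1: (2) [ticket_escalated -> log_uploaded]; (4) [psu_ok & gpu_fault -> driver_loaded]; (5) [replace_psu -> safe_mode]; (8) [update_required & gpu_fault -> firmware_stale]. Adds log_uploaded, driver_loaded, safe_mode, firmware_stale.
Round 2: (6) [safe_mode & driver_loaded & log_uploaded -> boot_ok]; (9) [firmware_stale -> reseat_ram]. Adds boot_ok, reseat_ram.
Round 3: (7) [boot_ok & reseat_ram -> disk_detected]. Adds disk_detected.
Derived: reseat_ram (round 2), firmware_stale (round 1), driver_loaded (round 1), safe_mode (round 1). network_up never appears in any round.

network_up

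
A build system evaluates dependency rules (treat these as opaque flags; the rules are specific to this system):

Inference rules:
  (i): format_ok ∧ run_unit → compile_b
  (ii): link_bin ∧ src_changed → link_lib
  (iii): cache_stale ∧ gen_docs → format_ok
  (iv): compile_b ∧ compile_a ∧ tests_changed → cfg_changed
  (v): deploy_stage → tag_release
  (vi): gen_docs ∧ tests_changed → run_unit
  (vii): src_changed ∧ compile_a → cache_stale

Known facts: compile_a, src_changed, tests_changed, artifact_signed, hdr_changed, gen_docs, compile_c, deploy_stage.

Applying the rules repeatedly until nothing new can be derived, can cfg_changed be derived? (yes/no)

Round 1: (v) [deploy_stage → tag_release]; (vi) [gen_docs ∧ tests_changed → run_unit]; (vii) [src_changed ∧ compile_a → cache_stale]. New: tag_release, run_unit, cache_stale.
Round 2: (iii) [cache_stale ∧ gen_docs → format_ok]. New: format_ok.
Round 3: (i) [format_ok ∧ run_unit → compile_b]. New: compile_b.
Round 4: (iv) [compile_b ∧ compile_a ∧ tests_changed → cfg_changed]. New: cfg_changed.
cfg_changed appears in round 4, so it is derivable.

yes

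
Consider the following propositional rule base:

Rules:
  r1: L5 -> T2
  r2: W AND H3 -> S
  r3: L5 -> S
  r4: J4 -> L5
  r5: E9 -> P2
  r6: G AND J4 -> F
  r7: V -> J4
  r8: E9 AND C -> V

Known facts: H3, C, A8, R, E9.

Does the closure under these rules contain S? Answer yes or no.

Round 1: r5 [E9 -> P2]; r8 [E9 AND C -> V]. New: P2, V.
Round 2: r7 [V -> J4]. New: J4.
Round 3: r4 [J4 -> L5]. New: L5.
Round 4: r1 [L5 -> T2]; r3 [L5 -> S]. New: T2, S.
S appears in round 4, so it is derivable.

yes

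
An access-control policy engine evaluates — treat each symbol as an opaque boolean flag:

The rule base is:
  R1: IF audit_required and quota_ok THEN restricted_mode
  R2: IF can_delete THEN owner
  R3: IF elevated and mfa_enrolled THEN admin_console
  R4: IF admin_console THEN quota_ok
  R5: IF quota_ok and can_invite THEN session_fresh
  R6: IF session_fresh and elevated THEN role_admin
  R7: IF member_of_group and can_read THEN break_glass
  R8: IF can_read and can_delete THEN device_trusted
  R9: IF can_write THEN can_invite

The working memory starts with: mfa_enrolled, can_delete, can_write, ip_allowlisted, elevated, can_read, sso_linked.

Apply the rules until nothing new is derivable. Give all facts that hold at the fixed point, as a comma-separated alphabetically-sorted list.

admin_console, can_delete, can_invite, can_read, can_write, device_trusted, elevated, ip_allowlisted, mfa_enrolled, owner, quota_ok, role_admin, session_fresh, sso_linked

Round 1: R2 [IF can_delete THEN owner]; R3 [IF elevated and mfa_enrolled THEN admin_console]; R8 [IF can_read and can_delete THEN device_trusted]; R9 [IF can_write THEN can_invite]. New: owner, admin_console, device_trusted, can_invite.
Round 2: R4 [IF admin_console THEN quota_ok]. New: quota_ok.
Round 3: R5 [IF quota_ok and can_invite THEN session_fresh]. New: session_fresh.
Round 4: R6 [IF session_fresh and elevated THEN role_admin]. New: role_admin.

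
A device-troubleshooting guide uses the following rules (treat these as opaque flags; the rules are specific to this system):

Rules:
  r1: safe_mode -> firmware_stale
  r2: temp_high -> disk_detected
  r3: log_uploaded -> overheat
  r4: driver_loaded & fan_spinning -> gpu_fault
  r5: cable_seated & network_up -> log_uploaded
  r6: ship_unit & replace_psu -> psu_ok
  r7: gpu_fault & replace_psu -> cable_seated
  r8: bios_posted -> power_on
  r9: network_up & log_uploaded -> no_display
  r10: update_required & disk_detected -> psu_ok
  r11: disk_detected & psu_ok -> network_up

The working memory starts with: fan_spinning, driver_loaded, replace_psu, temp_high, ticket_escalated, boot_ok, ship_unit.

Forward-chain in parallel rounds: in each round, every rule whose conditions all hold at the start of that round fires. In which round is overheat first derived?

Round 1 — r2, r4, r6, derive disk_detected, gpu_fault, psu_ok.
Round 2 — r7, r11, derive cable_seated, network_up.
Round 3 — r5, derive log_uploaded.
Round 4 — r3, r9, derive overheat, no_display.
overheat first appears in round 4.

4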